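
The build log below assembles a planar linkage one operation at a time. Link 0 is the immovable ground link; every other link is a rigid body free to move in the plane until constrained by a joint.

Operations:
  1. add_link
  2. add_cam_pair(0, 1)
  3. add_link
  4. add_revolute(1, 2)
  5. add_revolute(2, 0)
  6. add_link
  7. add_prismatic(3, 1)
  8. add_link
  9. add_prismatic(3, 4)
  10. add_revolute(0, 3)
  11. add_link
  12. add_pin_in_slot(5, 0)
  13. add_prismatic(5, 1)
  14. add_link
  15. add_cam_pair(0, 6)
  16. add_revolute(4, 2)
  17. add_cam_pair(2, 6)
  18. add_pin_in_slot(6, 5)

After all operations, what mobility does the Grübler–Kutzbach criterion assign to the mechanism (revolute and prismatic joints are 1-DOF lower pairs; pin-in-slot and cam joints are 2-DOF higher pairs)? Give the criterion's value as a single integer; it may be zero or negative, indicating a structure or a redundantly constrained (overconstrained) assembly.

(L,J1,J2)=(1,0,0); link0 fixed
link1: (2,0,0)
C 0-1 [J2]: (2,0,1)
link2: (3,0,1)
R 1-2 [J1]: (3,1,1)
R 2-0 [J1]: (3,2,1)
link3: (4,2,1)
P 3-1 [J1]: (4,3,1)
link4: (5,3,1)
P 3-4 [J1]: (5,4,1)
R 0-3 [J1]: (5,5,1)
link5: (6,5,1)
PS 5-0 [J2]: (6,5,2)
P 5-1 [J1]: (6,6,2)
link6: (7,6,2)
C 0-6 [J2]: (7,6,3)
R 4-2 [J1]: (7,7,3)
C 2-6 [J2]: (7,7,4)
PS 6-5 [J2]: (7,7,5)
Grübler: 3·6 − 2·7 − 5 = -1

M = -1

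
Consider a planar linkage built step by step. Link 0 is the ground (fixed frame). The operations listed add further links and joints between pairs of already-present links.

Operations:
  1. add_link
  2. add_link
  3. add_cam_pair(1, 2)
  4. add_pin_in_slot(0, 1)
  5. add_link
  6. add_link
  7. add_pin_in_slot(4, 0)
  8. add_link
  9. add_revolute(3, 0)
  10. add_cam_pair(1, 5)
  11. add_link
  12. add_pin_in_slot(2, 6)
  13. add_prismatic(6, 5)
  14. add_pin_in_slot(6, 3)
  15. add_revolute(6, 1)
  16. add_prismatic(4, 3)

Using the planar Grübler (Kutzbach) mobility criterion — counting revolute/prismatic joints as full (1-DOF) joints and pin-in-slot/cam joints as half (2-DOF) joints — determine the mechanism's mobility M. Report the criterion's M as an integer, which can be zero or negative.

M = 4

(L,J1,J2)=(1,0,0); link0 fixed
link1: (2,0,0)
link2: (3,0,0)
C 1-2 [J2]: (3,0,1)
PS 0-1 [J2]: (3,0,2)
link3: (4,0,2)
link4: (5,0,2)
PS 4-0 [J2]: (5,0,3)
link5: (6,0,3)
R 3-0 [J1]: (6,1,3)
C 1-5 [J2]: (6,1,4)
link6: (7,1,4)
PS 2-6 [J2]: (7,1,5)
P 6-5 [J1]: (7,2,5)
PS 6-3 [J2]: (7,2,6)
R 6-1 [J1]: (7,3,6)
P 4-3 [J1]: (7,4,6)
Grübler: 3·6 − 2·4 − 6 = 4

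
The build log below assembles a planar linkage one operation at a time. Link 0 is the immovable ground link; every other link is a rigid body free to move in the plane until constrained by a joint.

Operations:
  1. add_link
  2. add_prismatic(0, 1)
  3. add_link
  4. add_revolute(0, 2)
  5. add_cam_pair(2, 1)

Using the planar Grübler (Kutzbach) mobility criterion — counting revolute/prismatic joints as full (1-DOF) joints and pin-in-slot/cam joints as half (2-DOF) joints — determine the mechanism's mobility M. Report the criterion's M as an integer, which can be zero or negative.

M = 1

L=1 J1=0 J2=0
add link → L=2 J1=0 J2=0
P@0,1 dof=1 J1 → L=2 J1=1 J2=0
add link → L=3 J1=1 J2=0
R@0,2 dof=1 J1 → L=3 J1=2 J2=0
C@2,1 dof=2 J2 → L=3 J1=2 J2=1
M=3(L−1)−2J1−J2=3·2−2·2−1=1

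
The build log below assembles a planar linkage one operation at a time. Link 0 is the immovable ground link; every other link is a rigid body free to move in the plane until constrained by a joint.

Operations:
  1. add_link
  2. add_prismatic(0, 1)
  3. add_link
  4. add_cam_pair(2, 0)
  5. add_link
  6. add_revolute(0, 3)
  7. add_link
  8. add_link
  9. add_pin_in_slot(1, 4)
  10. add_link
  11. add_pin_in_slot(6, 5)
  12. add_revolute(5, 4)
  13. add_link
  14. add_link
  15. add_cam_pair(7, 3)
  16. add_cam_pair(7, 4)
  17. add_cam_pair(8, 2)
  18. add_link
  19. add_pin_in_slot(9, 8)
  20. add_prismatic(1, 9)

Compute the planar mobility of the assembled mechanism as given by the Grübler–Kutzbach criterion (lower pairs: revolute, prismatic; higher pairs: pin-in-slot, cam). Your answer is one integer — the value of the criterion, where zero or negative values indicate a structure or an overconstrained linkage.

L=1 J1=0 J2=0
add link → L=2 J1=0 J2=0
P@0,1 dof=1 J1 → L=2 J1=1 J2=0
add link → L=3 J1=1 J2=0
C@2,0 dof=2 J2 → L=3 J1=1 J2=1
add link → L=4 J1=1 J2=1
R@0,3 dof=1 J1 → L=4 J1=2 J2=1
add link → L=5 J1=2 J2=1
add link → L=6 J1=2 J2=1
PS@1,4 dof=2 J2 → L=6 J1=2 J2=2
add link → L=7 J1=2 J2=2
PS@6,5 dof=2 J2 → L=7 J1=2 J2=3
R@5,4 dof=1 J1 → L=7 J1=3 J2=3
add link → L=8 J1=3 J2=3
add link → L=9 J1=3 J2=3
C@7,3 dof=2 J2 → L=9 J1=3 J2=4
C@7,4 dof=2 J2 → L=9 J1=3 J2=5
C@8,2 dof=2 J2 → L=9 J1=3 J2=6
add link → L=10 J1=3 J2=6
PS@9,8 dof=2 J2 → L=10 J1=3 J2=7
P@1,9 dof=1 J1 → L=10 J1=4 J2=7
M=3(L−1)−2J1−J2=3·9−2·4−7=12

M = 12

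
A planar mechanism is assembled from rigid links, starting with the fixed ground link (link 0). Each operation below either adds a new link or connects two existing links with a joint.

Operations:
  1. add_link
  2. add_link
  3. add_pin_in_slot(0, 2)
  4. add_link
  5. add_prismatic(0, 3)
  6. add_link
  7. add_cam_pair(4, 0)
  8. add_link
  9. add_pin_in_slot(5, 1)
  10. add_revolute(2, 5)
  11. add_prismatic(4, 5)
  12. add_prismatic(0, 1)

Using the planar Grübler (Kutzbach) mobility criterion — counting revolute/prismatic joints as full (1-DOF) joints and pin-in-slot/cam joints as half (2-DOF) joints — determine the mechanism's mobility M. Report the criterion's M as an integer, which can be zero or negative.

(L,J1,J2)=(1,0,0); link0 fixed
link1: (2,0,0)
link2: (3,0,0)
PS 0-2 [J2]: (3,0,1)
link3: (4,0,1)
P 0-3 [J1]: (4,1,1)
link4: (5,1,1)
C 4-0 [J2]: (5,1,2)
link5: (6,1,2)
PS 5-1 [J2]: (6,1,3)
R 2-5 [J1]: (6,2,3)
P 4-5 [J1]: (6,3,3)
P 0-1 [J1]: (6,4,3)
Grübler: 3·5 − 2·4 − 3 = 4

M = 4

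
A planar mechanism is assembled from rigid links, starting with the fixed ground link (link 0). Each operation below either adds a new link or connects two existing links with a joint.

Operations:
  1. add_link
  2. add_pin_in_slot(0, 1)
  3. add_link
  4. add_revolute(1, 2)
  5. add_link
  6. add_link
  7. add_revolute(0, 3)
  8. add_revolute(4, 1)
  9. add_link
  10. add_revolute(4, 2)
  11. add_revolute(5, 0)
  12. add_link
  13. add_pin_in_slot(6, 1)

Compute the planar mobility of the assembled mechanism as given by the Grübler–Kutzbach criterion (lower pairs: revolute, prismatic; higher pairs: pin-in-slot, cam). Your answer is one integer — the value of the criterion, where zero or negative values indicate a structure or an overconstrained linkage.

M = 6

(L,J1,J2)=(1,0,0); link0 fixed
link1: (2,0,0)
PS 0-1 [J2]: (2,0,1)
link2: (3,0,1)
R 1-2 [J1]: (3,1,1)
link3: (4,1,1)
link4: (5,1,1)
R 0-3 [J1]: (5,2,1)
R 4-1 [J1]: (5,3,1)
link5: (6,3,1)
R 4-2 [J1]: (6,4,1)
R 5-0 [J1]: (6,5,1)
link6: (7,5,1)
PS 6-1 [J2]: (7,5,2)
Grübler: 3·6 − 2·5 − 2 = 6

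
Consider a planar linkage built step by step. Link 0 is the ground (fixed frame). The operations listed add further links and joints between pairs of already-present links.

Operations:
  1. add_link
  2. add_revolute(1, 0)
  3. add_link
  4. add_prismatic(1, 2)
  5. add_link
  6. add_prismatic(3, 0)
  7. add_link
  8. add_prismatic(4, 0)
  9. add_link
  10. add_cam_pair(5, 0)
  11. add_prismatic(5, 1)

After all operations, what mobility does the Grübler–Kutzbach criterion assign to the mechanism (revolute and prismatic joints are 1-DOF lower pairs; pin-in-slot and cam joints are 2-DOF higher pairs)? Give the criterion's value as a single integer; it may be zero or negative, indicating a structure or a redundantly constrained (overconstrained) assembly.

ground; <1,0,0>
#1 <2,0,0>
R:1↔0 J1 <2,1,0>
#2 <3,1,0>
P:1↔2 J1 <3,2,0>
#3 <4,2,0>
P:3↔0 J1 <4,3,0>
#4 <5,3,0>
P:4↔0 J1 <5,4,0>
#5 <6,4,0>
C:5↔0 J2 <6,4,1>
P:5↔1 J1 <6,5,1>
3×5 − 2×5 − 1×1 = 4

M = 4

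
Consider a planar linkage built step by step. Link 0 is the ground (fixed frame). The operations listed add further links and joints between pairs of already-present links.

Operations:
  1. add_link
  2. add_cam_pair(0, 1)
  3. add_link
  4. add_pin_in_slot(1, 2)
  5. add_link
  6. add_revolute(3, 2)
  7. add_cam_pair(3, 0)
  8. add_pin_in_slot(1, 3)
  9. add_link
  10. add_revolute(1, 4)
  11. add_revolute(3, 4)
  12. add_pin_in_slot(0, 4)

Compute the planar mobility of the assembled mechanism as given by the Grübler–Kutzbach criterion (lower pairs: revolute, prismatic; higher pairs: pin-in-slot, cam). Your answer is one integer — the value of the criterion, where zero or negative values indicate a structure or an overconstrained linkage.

M = 1

ground; <1,0,0>
#1 <2,0,0>
C:0↔1 J2 <2,0,1>
#2 <3,0,1>
PS:1↔2 J2 <3,0,2>
#3 <4,0,2>
R:3↔2 J1 <4,1,2>
C:3↔0 J2 <4,1,3>
PS:1↔3 J2 <4,1,4>
#4 <5,1,4>
R:1↔4 J1 <5,2,4>
R:3↔4 J1 <5,3,4>
PS:0↔4 J2 <5,3,5>
3×4 − 2×3 − 1×5 = 1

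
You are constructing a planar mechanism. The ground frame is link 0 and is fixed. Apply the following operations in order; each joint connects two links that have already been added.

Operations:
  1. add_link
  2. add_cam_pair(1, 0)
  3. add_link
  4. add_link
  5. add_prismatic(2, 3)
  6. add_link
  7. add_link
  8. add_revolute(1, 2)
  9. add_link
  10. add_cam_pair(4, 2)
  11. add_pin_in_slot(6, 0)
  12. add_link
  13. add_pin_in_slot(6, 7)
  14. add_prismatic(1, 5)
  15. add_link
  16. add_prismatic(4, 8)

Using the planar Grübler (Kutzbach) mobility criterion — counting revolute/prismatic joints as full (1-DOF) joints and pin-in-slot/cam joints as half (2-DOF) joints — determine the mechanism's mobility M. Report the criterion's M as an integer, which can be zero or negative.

ground; <1,0,0>
#1 <2,0,0>
C:1↔0 J2 <2,0,1>
#2 <3,0,1>
#3 <4,0,1>
P:2↔3 J1 <4,1,1>
#4 <5,1,1>
#5 <6,1,1>
R:1↔2 J1 <6,2,1>
#6 <7,2,1>
C:4↔2 J2 <7,2,2>
PS:6↔0 J2 <7,2,3>
#7 <8,2,3>
PS:6↔7 J2 <8,2,4>
P:1↔5 J1 <8,3,4>
#8 <9,3,4>
P:4↔8 J1 <9,4,4>
3×8 − 2×4 − 1×4 = 12

M = 12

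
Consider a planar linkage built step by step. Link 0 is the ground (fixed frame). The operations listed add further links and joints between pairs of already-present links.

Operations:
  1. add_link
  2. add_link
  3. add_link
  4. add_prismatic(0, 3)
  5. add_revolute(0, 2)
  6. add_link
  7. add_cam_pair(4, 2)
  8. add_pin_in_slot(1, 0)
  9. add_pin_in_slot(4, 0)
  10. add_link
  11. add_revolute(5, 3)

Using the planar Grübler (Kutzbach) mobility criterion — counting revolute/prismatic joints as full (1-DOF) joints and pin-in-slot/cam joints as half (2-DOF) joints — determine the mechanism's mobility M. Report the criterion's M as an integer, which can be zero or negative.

ground; <1,0,0>
#1 <2,0,0>
#2 <3,0,0>
#3 <4,0,0>
P:0↔3 J1 <4,1,0>
R:0↔2 J1 <4,2,0>
#4 <5,2,0>
C:4↔2 J2 <5,2,1>
PS:1↔0 J2 <5,2,2>
PS:4↔0 J2 <5,2,3>
#5 <6,2,3>
R:5↔3 J1 <6,3,3>
3×5 − 2×3 − 1×3 = 6

M = 6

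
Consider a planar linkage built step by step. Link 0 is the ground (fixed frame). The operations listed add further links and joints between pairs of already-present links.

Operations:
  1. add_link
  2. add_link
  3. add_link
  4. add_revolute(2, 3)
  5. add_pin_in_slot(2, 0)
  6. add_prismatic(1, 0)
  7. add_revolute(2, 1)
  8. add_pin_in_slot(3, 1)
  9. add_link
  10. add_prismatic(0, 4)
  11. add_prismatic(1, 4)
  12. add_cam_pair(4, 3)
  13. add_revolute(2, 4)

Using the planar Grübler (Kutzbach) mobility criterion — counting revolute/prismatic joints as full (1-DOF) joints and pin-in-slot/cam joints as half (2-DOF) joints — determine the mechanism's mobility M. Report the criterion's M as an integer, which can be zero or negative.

M = -3

[1;0;0] (link 0 is ground)
L+ [2;0;0]
L+ [3;0;0]
L+ [4;0;0]
R(2,3)∈J1 [4;1;0]
PS(2,0)∈J2 [4;1;1]
P(1,0)∈J1 [4;2;1]
R(2,1)∈J1 [4;3;1]
PS(3,1)∈J2 [4;3;2]
L+ [5;3;2]
P(0,4)∈J1 [5;4;2]
P(1,4)∈J1 [5;5;2]
C(4,3)∈J2 [5;5;3]
R(2,4)∈J1 [5;6;3]
mobility = 12 − 12 − 3 = -3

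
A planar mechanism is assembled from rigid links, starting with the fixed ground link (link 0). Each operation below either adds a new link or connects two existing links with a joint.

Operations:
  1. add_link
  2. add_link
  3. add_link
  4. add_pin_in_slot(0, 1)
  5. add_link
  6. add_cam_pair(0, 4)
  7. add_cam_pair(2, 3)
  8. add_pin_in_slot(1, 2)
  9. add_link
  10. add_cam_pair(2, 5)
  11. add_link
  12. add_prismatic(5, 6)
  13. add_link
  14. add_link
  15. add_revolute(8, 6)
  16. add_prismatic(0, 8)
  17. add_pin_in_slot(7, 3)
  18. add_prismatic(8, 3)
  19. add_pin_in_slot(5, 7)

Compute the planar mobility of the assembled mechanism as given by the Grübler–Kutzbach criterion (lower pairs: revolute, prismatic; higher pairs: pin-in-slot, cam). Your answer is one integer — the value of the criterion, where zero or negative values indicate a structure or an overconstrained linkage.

(L,J1,J2)=(1,0,0); link0 fixed
link1: (2,0,0)
link2: (3,0,0)
link3: (4,0,0)
PS 0-1 [J2]: (4,0,1)
link4: (5,0,1)
C 0-4 [J2]: (5,0,2)
C 2-3 [J2]: (5,0,3)
PS 1-2 [J2]: (5,0,4)
link5: (6,0,4)
C 2-5 [J2]: (6,0,5)
link6: (7,0,5)
P 5-6 [J1]: (7,1,5)
link7: (8,1,5)
link8: (9,1,5)
R 8-6 [J1]: (9,2,5)
P 0-8 [J1]: (9,3,5)
PS 7-3 [J2]: (9,3,6)
P 8-3 [J1]: (9,4,6)
PS 5-7 [J2]: (9,4,7)
Grübler: 3·8 − 2·4 − 7 = 9

M = 9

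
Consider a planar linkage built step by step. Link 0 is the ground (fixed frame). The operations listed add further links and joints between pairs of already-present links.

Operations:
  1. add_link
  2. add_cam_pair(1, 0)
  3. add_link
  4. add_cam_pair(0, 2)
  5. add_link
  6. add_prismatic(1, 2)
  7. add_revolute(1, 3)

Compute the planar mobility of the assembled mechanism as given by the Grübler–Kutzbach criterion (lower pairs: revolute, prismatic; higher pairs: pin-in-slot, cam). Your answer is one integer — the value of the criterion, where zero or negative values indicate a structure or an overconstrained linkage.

L=1 J1=0 J2=0
add link → L=2 J1=0 J2=0
C@1,0 dof=2 J2 → L=2 J1=0 J2=1
add link → L=3 J1=0 J2=1
C@0,2 dof=2 J2 → L=3 J1=0 J2=2
add link → L=4 J1=0 J2=2
P@1,2 dof=1 J1 → L=4 J1=1 J2=2
R@1,3 dof=1 J1 → L=4 J1=2 J2=2
M=3(L−1)−2J1−J2=3·3−2·2−2=3

M = 3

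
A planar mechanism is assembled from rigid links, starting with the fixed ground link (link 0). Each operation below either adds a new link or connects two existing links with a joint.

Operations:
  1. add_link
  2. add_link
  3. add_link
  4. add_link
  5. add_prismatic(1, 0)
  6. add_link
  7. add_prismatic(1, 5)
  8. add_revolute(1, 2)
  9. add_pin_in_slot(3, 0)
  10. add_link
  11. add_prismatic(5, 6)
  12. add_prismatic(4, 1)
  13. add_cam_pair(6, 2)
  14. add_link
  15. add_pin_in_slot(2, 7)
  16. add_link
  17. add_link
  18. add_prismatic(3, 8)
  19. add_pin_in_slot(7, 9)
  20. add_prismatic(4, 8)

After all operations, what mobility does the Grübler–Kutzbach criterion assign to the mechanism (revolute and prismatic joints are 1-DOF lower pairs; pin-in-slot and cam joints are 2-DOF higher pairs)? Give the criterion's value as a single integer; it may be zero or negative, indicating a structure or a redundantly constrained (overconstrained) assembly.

(L,J1,J2)=(1,0,0); link0 fixed
link1: (2,0,0)
link2: (3,0,0)
link3: (4,0,0)
link4: (5,0,0)
P 1-0 [J1]: (5,1,0)
link5: (6,1,0)
P 1-5 [J1]: (6,2,0)
R 1-2 [J1]: (6,3,0)
PS 3-0 [J2]: (6,3,1)
link6: (7,3,1)
P 5-6 [J1]: (7,4,1)
P 4-1 [J1]: (7,5,1)
C 6-2 [J2]: (7,5,2)
link7: (8,5,2)
PS 2-7 [J2]: (8,5,3)
link8: (9,5,3)
link9: (10,5,3)
P 3-8 [J1]: (10,6,3)
PS 7-9 [J2]: (10,6,4)
P 4-8 [J1]: (10,7,4)
Grübler: 3·9 − 2·7 − 4 = 9

M = 9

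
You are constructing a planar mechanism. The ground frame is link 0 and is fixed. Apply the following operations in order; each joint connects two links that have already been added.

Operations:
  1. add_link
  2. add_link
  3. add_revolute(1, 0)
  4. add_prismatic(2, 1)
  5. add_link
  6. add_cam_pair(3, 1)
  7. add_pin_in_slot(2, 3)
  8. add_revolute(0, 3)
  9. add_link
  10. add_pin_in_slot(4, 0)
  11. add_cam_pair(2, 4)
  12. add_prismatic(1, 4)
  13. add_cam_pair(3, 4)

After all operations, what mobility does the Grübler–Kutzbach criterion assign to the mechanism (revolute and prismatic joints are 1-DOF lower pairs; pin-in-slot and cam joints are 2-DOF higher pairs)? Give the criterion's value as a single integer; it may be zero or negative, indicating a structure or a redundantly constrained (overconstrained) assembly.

link 0 = ground. State L|J1|J2 = 1|0|0
+link1  2|0|0
+link2  3|0|0
R(1,0) f=1→J1  3|1|0
P(2,1) f=1→J1  3|2|0
+link3  4|2|0
C(3,1) f=2→J2  4|2|1
PS(2,3) f=2→J2  4|2|2
R(0,3) f=1→J1  4|3|2
+link4  5|3|2
PS(4,0) f=2→J2  5|3|3
C(2,4) f=2→J2  5|3|4
P(1,4) f=1→J1  5|4|4
C(3,4) f=2→J2  5|4|5
M = 3(5−1)−2·4−5 = 12−8−5 = -1

M = -1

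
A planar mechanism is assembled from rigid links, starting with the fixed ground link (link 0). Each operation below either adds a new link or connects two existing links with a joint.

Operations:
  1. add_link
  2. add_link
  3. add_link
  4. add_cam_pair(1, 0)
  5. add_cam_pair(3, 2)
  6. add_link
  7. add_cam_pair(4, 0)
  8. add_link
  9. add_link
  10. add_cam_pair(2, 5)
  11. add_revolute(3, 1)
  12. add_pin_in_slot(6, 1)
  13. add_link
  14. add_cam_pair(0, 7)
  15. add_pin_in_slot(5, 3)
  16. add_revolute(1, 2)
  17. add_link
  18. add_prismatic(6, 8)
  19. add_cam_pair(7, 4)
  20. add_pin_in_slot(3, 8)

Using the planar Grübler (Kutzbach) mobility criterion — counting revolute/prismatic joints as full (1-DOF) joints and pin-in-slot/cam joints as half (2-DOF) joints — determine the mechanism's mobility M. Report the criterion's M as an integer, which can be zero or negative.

M = 9

L=1 J1=0 J2=0
add link → L=2 J1=0 J2=0
add link → L=3 J1=0 J2=0
add link → L=4 J1=0 J2=0
C@1,0 dof=2 J2 → L=4 J1=0 J2=1
C@3,2 dof=2 J2 → L=4 J1=0 J2=2
add link → L=5 J1=0 J2=2
C@4,0 dof=2 J2 → L=5 J1=0 J2=3
add link → L=6 J1=0 J2=3
add link → L=7 J1=0 J2=3
C@2,5 dof=2 J2 → L=7 J1=0 J2=4
R@3,1 dof=1 J1 → L=7 J1=1 J2=4
PS@6,1 dof=2 J2 → L=7 J1=1 J2=5
add link → L=8 J1=1 J2=5
C@0,7 dof=2 J2 → L=8 J1=1 J2=6
PS@5,3 dof=2 J2 → L=8 J1=1 J2=7
R@1,2 dof=1 J1 → L=8 J1=2 J2=7
add link → L=9 J1=2 J2=7
P@6,8 dof=1 J1 → L=9 J1=3 J2=7
C@7,4 dof=2 J2 → L=9 J1=3 J2=8
PS@3,8 dof=2 J2 → L=9 J1=3 J2=9
M=3(L−1)−2J1−J2=3·8−2·3−9=9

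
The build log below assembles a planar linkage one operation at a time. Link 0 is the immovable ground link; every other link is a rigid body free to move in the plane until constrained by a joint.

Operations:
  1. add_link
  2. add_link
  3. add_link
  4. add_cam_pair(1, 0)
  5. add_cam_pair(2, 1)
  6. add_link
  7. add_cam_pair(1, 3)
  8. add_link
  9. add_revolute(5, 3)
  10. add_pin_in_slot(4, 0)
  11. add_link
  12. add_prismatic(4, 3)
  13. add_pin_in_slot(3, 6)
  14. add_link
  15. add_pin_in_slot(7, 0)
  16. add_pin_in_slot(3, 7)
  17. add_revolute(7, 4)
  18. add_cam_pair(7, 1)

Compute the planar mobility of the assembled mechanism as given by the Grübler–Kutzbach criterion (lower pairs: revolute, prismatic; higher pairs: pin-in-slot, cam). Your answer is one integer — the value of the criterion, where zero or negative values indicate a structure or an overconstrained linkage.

M = 7

link 0 = ground. State L|J1|J2 = 1|0|0
+link1  2|0|0
+link2  3|0|0
+link3  4|0|0
C(1,0) f=2→J2  4|0|1
C(2,1) f=2→J2  4|0|2
+link4  5|0|2
C(1,3) f=2→J2  5|0|3
+link5  6|0|3
R(5,3) f=1→J1  6|1|3
PS(4,0) f=2→J2  6|1|4
+link6  7|1|4
P(4,3) f=1→J1  7|2|4
PS(3,6) f=2→J2  7|2|5
+link7  8|2|5
PS(7,0) f=2→J2  8|2|6
PS(3,7) f=2→J2  8|2|7
R(7,4) f=1→J1  8|3|7
C(7,1) f=2→J2  8|3|8
M = 3(8−1)−2·3−8 = 21−6−8 = 7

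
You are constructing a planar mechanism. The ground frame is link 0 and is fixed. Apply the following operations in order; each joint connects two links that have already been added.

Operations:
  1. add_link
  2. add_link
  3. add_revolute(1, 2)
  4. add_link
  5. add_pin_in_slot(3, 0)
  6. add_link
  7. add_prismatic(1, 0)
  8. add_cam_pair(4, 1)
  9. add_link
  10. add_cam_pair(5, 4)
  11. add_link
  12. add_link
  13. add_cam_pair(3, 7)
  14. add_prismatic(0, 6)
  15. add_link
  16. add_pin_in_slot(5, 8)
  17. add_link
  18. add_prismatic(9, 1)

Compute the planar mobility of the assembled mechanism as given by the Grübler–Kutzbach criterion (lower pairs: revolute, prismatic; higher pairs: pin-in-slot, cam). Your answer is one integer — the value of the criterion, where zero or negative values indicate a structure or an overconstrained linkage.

L=1 J1=0 J2=0
add link → L=2 J1=0 J2=0
add link → L=3 J1=0 J2=0
R@1,2 dof=1 J1 → L=3 J1=1 J2=0
add link → L=4 J1=1 J2=0
PS@3,0 dof=2 J2 → L=4 J1=1 J2=1
add link → L=5 J1=1 J2=1
P@1,0 dof=1 J1 → L=5 J1=2 J2=1
C@4,1 dof=2 J2 → L=5 J1=2 J2=2
add link → L=6 J1=2 J2=2
C@5,4 dof=2 J2 → L=6 J1=2 J2=3
add link → L=7 J1=2 J2=3
add link → L=8 J1=2 J2=3
C@3,7 dof=2 J2 → L=8 J1=2 J2=4
P@0,6 dof=1 J1 → L=8 J1=3 J2=4
add link → L=9 J1=3 J2=4
PS@5,8 dof=2 J2 → L=9 J1=3 J2=5
add link → L=10 J1=3 J2=5
P@9,1 dof=1 J1 → L=10 J1=4 J2=5
M=3(L−1)−2J1−J2=3·9−2·4−5=14

M = 14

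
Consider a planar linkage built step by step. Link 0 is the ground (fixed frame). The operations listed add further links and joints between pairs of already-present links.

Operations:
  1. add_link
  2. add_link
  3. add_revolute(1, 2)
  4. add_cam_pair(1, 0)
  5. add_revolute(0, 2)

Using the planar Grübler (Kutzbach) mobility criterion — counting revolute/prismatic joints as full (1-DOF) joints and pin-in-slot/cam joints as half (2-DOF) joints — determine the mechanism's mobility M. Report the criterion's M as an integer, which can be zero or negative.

L=1 J1=0 J2=0
add link → L=2 J1=0 J2=0
add link → L=3 J1=0 J2=0
R@1,2 dof=1 J1 → L=3 J1=1 J2=0
C@1,0 dof=2 J2 → L=3 J1=1 J2=1
R@0,2 dof=1 J1 → L=3 J1=2 J2=1
M=3(L−1)−2J1−J2=3·2−2·2−1=1

M = 1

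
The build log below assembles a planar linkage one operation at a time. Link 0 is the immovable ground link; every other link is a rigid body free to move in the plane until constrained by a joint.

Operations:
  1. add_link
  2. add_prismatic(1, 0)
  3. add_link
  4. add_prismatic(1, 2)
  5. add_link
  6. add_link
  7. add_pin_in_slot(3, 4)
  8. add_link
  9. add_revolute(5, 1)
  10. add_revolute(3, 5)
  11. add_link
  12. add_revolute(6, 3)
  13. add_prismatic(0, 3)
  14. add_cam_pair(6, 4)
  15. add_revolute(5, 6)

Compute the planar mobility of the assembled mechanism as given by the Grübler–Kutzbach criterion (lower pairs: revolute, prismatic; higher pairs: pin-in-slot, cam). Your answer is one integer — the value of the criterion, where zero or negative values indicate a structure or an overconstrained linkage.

M = 2

(L,J1,J2)=(1,0,0); link0 fixed
link1: (2,0,0)
P 1-0 [J1]: (2,1,0)
link2: (3,1,0)
P 1-2 [J1]: (3,2,0)
link3: (4,2,0)
link4: (5,2,0)
PS 3-4 [J2]: (5,2,1)
link5: (6,2,1)
R 5-1 [J1]: (6,3,1)
R 3-5 [J1]: (6,4,1)
link6: (7,4,1)
R 6-3 [J1]: (7,5,1)
P 0-3 [J1]: (7,6,1)
C 6-4 [J2]: (7,6,2)
R 5-6 [J1]: (7,7,2)
Grübler: 3·6 − 2·7 − 2 = 2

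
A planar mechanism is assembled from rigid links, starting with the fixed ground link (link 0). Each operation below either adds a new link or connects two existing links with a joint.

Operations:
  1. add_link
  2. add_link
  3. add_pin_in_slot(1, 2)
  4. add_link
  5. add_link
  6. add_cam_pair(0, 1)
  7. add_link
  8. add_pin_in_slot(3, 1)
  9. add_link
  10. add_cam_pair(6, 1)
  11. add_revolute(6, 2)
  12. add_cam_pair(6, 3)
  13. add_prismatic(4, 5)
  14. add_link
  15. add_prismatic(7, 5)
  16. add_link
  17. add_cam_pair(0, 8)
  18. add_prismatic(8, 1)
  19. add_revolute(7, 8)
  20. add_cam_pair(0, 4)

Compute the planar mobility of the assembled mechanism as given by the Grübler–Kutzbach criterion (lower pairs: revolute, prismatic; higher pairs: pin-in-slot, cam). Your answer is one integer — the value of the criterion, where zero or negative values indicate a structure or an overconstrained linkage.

M = 7

link 0 = ground. State L|J1|J2 = 1|0|0
+link1  2|0|0
+link2  3|0|0
PS(1,2) f=2→J2  3|0|1
+link3  4|0|1
+link4  5|0|1
C(0,1) f=2→J2  5|0|2
+link5  6|0|2
PS(3,1) f=2→J2  6|0|3
+link6  7|0|3
C(6,1) f=2→J2  7|0|4
R(6,2) f=1→J1  7|1|4
C(6,3) f=2→J2  7|1|5
P(4,5) f=1→J1  7|2|5
+link7  8|2|5
P(7,5) f=1→J1  8|3|5
+link8  9|3|5
C(0,8) f=2→J2  9|3|6
P(8,1) f=1→J1  9|4|6
R(7,8) f=1→J1  9|5|6
C(0,4) f=2→J2  9|5|7
M = 3(9−1)−2·5−7 = 24−10−7 = 7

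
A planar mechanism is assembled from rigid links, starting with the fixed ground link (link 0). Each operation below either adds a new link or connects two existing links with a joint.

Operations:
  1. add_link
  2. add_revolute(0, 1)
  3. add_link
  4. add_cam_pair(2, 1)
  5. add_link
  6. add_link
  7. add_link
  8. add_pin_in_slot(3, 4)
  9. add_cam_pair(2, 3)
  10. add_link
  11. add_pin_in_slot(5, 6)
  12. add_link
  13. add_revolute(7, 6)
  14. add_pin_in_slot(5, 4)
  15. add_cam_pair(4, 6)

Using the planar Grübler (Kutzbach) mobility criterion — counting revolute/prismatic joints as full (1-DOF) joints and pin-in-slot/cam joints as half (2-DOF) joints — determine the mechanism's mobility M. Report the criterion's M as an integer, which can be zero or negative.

M = 11

(L,J1,J2)=(1,0,0); link0 fixed
link1: (2,0,0)
R 0-1 [J1]: (2,1,0)
link2: (3,1,0)
C 2-1 [J2]: (3,1,1)
link3: (4,1,1)
link4: (5,1,1)
link5: (6,1,1)
PS 3-4 [J2]: (6,1,2)
C 2-3 [J2]: (6,1,3)
link6: (7,1,3)
PS 5-6 [J2]: (7,1,4)
link7: (8,1,4)
R 7-6 [J1]: (8,2,4)
PS 5-4 [J2]: (8,2,5)
C 4-6 [J2]: (8,2,6)
Grübler: 3·7 − 2·2 − 6 = 11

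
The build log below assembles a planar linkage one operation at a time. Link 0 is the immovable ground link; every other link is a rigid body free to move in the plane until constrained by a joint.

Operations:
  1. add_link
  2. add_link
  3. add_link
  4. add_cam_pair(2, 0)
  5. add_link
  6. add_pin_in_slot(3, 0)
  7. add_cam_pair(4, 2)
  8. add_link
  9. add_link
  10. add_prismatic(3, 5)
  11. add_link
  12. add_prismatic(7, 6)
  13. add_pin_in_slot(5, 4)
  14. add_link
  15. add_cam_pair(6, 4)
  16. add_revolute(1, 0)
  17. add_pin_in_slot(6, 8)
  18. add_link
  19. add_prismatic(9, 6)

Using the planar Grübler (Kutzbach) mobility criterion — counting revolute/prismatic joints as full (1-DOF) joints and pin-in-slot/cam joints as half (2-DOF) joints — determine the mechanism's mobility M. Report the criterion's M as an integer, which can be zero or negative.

M = 13

L=1 J1=0 J2=0
add link → L=2 J1=0 J2=0
add link → L=3 J1=0 J2=0
add link → L=4 J1=0 J2=0
C@2,0 dof=2 J2 → L=4 J1=0 J2=1
add link → L=5 J1=0 J2=1
PS@3,0 dof=2 J2 → L=5 J1=0 J2=2
C@4,2 dof=2 J2 → L=5 J1=0 J2=3
add link → L=6 J1=0 J2=3
add link → L=7 J1=0 J2=3
P@3,5 dof=1 J1 → L=7 J1=1 J2=3
add link → L=8 J1=1 J2=3
P@7,6 dof=1 J1 → L=8 J1=2 J2=3
PS@5,4 dof=2 J2 → L=8 J1=2 J2=4
add link → L=9 J1=2 J2=4
C@6,4 dof=2 J2 → L=9 J1=2 J2=5
R@1,0 dof=1 J1 → L=9 J1=3 J2=5
PS@6,8 dof=2 J2 → L=9 J1=3 J2=6
add link → L=10 J1=3 J2=6
P@9,6 dof=1 J1 → L=10 J1=4 J2=6
M=3(L−1)−2J1−J2=3·9−2·4−6=13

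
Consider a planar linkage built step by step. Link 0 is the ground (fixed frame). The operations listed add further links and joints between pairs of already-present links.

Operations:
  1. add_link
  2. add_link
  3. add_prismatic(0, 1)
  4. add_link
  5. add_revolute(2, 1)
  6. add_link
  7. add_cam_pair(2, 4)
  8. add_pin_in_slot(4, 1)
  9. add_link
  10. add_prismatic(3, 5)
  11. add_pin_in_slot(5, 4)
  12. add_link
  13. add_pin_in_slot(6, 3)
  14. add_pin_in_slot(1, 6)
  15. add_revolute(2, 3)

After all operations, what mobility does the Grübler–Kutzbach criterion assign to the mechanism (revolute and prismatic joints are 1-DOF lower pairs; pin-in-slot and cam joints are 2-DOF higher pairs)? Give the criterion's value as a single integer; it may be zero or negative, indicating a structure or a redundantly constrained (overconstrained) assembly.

M = 5

[1;0;0] (link 0 is ground)
L+ [2;0;0]
L+ [3;0;0]
P(0,1)∈J1 [3;1;0]
L+ [4;1;0]
R(2,1)∈J1 [4;2;0]
L+ [5;2;0]
C(2,4)∈J2 [5;2;1]
PS(4,1)∈J2 [5;2;2]
L+ [6;2;2]
P(3,5)∈J1 [6;3;2]
PS(5,4)∈J2 [6;3;3]
L+ [7;3;3]
PS(6,3)∈J2 [7;3;4]
PS(1,6)∈J2 [7;3;5]
R(2,3)∈J1 [7;4;5]
mobility = 18 − 8 − 5 = 5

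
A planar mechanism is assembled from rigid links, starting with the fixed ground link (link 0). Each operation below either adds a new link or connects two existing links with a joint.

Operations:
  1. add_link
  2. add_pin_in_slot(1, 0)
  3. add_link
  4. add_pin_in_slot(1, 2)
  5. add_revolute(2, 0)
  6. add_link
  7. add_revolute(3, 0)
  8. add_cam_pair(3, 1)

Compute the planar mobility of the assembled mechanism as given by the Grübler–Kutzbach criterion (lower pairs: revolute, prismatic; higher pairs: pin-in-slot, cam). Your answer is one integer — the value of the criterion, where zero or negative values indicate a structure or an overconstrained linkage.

L=1 J1=0 J2=0
add link → L=2 J1=0 J2=0
PS@1,0 dof=2 J2 → L=2 J1=0 J2=1
add link → L=3 J1=0 J2=1
PS@1,2 dof=2 J2 → L=3 J1=0 J2=2
R@2,0 dof=1 J1 → L=3 J1=1 J2=2
add link → L=4 J1=1 J2=2
R@3,0 dof=1 J1 → L=4 J1=2 J2=2
C@3,1 dof=2 J2 → L=4 J1=2 J2=3
M=3(L−1)−2J1−J2=3·3−2·2−3=2

M = 2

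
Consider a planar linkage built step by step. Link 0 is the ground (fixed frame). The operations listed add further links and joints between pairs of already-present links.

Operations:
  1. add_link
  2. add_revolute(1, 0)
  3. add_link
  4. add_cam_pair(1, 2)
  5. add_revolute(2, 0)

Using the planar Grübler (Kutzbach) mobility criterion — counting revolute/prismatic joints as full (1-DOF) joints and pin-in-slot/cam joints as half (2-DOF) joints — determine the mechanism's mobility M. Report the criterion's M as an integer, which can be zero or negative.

M = 1

(L,J1,J2)=(1,0,0); link0 fixed
link1: (2,0,0)
R 1-0 [J1]: (2,1,0)
link2: (3,1,0)
C 1-2 [J2]: (3,1,1)
R 2-0 [J1]: (3,2,1)
Grübler: 3·2 − 2·2 − 1 = 1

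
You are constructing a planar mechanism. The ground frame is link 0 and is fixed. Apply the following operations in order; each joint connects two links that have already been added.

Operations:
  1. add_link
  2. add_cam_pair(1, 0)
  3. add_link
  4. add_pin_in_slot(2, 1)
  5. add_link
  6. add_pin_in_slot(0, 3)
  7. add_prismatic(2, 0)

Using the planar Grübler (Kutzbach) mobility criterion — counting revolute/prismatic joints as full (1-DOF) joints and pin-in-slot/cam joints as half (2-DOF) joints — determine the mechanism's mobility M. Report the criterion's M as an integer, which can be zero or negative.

M = 4

[1;0;0] (link 0 is ground)
L+ [2;0;0]
C(1,0)∈J2 [2;0;1]
L+ [3;0;1]
PS(2,1)∈J2 [3;0;2]
L+ [4;0;2]
PS(0,3)∈J2 [4;0;3]
P(2,0)∈J1 [4;1;3]
mobility = 9 − 2 − 3 = 4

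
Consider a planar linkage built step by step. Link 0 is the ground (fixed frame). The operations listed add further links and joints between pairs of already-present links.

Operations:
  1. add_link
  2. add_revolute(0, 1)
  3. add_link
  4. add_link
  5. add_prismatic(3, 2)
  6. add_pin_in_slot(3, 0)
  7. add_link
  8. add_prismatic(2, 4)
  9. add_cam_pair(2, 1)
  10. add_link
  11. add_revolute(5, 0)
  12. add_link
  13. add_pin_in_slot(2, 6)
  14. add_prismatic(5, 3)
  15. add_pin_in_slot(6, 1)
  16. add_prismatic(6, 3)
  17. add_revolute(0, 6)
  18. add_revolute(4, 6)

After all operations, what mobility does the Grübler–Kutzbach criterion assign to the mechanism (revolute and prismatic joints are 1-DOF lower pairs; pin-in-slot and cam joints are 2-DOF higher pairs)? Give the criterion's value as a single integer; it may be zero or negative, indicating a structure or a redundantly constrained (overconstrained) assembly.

M = -2

ground; <1,0,0>
#1 <2,0,0>
R:0↔1 J1 <2,1,0>
#2 <3,1,0>
#3 <4,1,0>
P:3↔2 J1 <4,2,0>
PS:3↔0 J2 <4,2,1>
#4 <5,2,1>
P:2↔4 J1 <5,3,1>
C:2↔1 J2 <5,3,2>
#5 <6,3,2>
R:5↔0 J1 <6,4,2>
#6 <7,4,2>
PS:2↔6 J2 <7,4,3>
P:5↔3 J1 <7,5,3>
PS:6↔1 J2 <7,5,4>
P:6↔3 J1 <7,6,4>
R:0↔6 J1 <7,7,4>
R:4↔6 J1 <7,8,4>
3×6 − 2×8 − 1×4 = -2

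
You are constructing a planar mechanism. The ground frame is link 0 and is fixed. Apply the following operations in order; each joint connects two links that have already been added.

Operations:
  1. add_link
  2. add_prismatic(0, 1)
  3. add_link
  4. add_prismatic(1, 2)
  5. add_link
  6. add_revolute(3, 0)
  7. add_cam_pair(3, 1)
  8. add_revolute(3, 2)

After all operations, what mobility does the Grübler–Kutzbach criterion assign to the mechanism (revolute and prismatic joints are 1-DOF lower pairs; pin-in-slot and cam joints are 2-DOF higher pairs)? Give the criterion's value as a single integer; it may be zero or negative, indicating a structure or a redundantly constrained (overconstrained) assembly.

M = 0

link 0 = ground. State L|J1|J2 = 1|0|0
+link1  2|0|0
P(0,1) f=1→J1  2|1|0
+link2  3|1|0
P(1,2) f=1→J1  3|2|0
+link3  4|2|0
R(3,0) f=1→J1  4|3|0
C(3,1) f=2→J2  4|3|1
R(3,2) f=1→J1  4|4|1
M = 3(4−1)−2·4−1 = 9−8−1 = 0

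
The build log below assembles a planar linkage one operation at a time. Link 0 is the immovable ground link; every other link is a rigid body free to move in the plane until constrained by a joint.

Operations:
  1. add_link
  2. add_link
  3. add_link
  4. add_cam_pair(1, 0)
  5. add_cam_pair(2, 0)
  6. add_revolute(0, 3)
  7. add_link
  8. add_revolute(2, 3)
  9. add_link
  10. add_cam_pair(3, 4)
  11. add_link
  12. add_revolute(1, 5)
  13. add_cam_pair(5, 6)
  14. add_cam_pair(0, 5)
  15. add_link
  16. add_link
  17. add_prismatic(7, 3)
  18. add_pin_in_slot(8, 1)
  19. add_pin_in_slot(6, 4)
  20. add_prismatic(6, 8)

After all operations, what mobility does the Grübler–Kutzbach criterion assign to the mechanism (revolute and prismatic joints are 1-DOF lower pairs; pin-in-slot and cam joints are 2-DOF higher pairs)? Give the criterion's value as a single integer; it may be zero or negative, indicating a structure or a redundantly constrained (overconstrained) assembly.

M = 7

L=1 J1=0 J2=0
add link → L=2 J1=0 J2=0
add link → L=3 J1=0 J2=0
add link → L=4 J1=0 J2=0
C@1,0 dof=2 J2 → L=4 J1=0 J2=1
C@2,0 dof=2 J2 → L=4 J1=0 J2=2
R@0,3 dof=1 J1 → L=4 J1=1 J2=2
add link → L=5 J1=1 J2=2
R@2,3 dof=1 J1 → L=5 J1=2 J2=2
add link → L=6 J1=2 J2=2
C@3,4 dof=2 J2 → L=6 J1=2 J2=3
add link → L=7 J1=2 J2=3
R@1,5 dof=1 J1 → L=7 J1=3 J2=3
C@5,6 dof=2 J2 → L=7 J1=3 J2=4
C@0,5 dof=2 J2 → L=7 J1=3 J2=5
add link → L=8 J1=3 J2=5
add link → L=9 J1=3 J2=5
P@7,3 dof=1 J1 → L=9 J1=4 J2=5
PS@8,1 dof=2 J2 → L=9 J1=4 J2=6
PS@6,4 dof=2 J2 → L=9 J1=4 J2=7
P@6,8 dof=1 J1 → L=9 J1=5 J2=7
M=3(L−1)−2J1−J2=3·8−2·5−7=7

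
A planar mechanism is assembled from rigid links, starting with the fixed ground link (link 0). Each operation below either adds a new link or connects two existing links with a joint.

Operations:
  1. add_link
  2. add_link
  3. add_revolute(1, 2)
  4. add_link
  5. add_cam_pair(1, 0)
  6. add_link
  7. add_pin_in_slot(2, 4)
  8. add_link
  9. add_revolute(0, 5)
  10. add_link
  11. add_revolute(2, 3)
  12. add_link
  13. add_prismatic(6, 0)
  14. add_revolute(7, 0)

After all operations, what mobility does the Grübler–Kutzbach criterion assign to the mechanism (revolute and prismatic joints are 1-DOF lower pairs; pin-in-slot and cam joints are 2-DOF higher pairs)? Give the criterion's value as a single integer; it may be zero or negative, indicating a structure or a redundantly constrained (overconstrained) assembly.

(L,J1,J2)=(1,0,0); link0 fixed
link1: (2,0,0)
link2: (3,0,0)
R 1-2 [J1]: (3,1,0)
link3: (4,1,0)
C 1-0 [J2]: (4,1,1)
link4: (5,1,1)
PS 2-4 [J2]: (5,1,2)
link5: (6,1,2)
R 0-5 [J1]: (6,2,2)
link6: (7,2,2)
R 2-3 [J1]: (7,3,2)
link7: (8,3,2)
P 6-0 [J1]: (8,4,2)
R 7-0 [J1]: (8,5,2)
Grübler: 3·7 − 2·5 − 2 = 9

M = 9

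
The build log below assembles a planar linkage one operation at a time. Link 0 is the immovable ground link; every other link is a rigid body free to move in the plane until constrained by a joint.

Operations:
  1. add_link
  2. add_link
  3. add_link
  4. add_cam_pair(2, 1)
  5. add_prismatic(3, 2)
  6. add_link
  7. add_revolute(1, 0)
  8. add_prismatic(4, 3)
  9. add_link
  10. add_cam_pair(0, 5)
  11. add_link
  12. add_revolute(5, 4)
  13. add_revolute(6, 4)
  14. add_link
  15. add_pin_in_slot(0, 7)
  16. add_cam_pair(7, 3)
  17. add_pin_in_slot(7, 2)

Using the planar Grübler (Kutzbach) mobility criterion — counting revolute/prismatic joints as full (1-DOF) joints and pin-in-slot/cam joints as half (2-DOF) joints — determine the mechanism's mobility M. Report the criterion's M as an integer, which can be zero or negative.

M = 6

ground; <1,0,0>
#1 <2,0,0>
#2 <3,0,0>
#3 <4,0,0>
C:2↔1 J2 <4,0,1>
P:3↔2 J1 <4,1,1>
#4 <5,1,1>
R:1↔0 J1 <5,2,1>
P:4↔3 J1 <5,3,1>
#5 <6,3,1>
C:0↔5 J2 <6,3,2>
#6 <7,3,2>
R:5↔4 J1 <7,4,2>
R:6↔4 J1 <7,5,2>
#7 <8,5,2>
PS:0↔7 J2 <8,5,3>
C:7↔3 J2 <8,5,4>
PS:7↔2 J2 <8,5,5>
3×7 − 2×5 − 1×5 = 6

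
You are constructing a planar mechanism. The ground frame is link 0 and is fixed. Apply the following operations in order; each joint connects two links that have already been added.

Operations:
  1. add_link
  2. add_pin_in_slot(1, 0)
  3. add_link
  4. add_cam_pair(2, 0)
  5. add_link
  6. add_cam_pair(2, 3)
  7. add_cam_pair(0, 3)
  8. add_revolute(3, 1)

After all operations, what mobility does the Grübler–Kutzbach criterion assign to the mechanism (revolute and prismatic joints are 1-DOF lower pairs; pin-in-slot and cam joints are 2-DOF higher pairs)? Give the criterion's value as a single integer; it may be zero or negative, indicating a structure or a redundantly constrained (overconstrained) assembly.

M = 3

[1;0;0] (link 0 is ground)
L+ [2;0;0]
PS(1,0)∈J2 [2;0;1]
L+ [3;0;1]
C(2,0)∈J2 [3;0;2]
L+ [4;0;2]
C(2,3)∈J2 [4;0;3]
C(0,3)∈J2 [4;0;4]
R(3,1)∈J1 [4;1;4]
mobility = 9 − 2 − 4 = 3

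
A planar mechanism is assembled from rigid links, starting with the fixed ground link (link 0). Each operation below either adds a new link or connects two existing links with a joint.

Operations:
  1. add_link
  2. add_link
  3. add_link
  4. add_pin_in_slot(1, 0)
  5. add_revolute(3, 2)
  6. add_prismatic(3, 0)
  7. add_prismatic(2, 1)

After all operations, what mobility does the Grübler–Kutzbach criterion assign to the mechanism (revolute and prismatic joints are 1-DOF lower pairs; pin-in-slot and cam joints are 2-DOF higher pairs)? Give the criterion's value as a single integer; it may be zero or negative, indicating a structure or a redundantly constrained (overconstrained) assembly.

M = 2

[1;0;0] (link 0 is ground)
L+ [2;0;0]
L+ [3;0;0]
L+ [4;0;0]
PS(1,0)∈J2 [4;0;1]
R(3,2)∈J1 [4;1;1]
P(3,0)∈J1 [4;2;1]
P(2,1)∈J1 [4;3;1]
mobility = 9 − 6 − 1 = 2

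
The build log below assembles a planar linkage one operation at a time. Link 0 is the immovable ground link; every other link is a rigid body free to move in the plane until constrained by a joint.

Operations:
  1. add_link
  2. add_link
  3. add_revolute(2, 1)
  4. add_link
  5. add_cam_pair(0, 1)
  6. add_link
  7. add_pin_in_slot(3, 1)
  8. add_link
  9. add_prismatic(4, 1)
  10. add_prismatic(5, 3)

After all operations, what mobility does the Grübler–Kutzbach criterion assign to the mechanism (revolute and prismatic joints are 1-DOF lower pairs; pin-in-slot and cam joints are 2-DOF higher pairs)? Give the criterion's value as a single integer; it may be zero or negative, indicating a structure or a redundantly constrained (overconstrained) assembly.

M = 7

link 0 = ground. State L|J1|J2 = 1|0|0
+link1  2|0|0
+link2  3|0|0
R(2,1) f=1→J1  3|1|0
+link3  4|1|0
C(0,1) f=2→J2  4|1|1
+link4  5|1|1
PS(3,1) f=2→J2  5|1|2
+link5  6|1|2
P(4,1) f=1→J1  6|2|2
P(5,3) f=1→J1  6|3|2
M = 3(6−1)−2·3−2 = 15−6−2 = 7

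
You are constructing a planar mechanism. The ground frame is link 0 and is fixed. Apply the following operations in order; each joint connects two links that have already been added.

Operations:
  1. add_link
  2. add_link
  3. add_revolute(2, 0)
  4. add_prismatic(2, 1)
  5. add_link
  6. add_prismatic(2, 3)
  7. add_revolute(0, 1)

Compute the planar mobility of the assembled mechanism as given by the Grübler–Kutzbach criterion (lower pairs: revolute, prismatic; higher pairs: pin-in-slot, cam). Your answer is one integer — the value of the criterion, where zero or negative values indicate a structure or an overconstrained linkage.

[1;0;0] (link 0 is ground)
L+ [2;0;0]
L+ [3;0;0]
R(2,0)∈J1 [3;1;0]
P(2,1)∈J1 [3;2;0]
L+ [4;2;0]
P(2,3)∈J1 [4;3;0]
R(0,1)∈J1 [4;4;0]
mobility = 9 − 8 − 0 = 1

M = 1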